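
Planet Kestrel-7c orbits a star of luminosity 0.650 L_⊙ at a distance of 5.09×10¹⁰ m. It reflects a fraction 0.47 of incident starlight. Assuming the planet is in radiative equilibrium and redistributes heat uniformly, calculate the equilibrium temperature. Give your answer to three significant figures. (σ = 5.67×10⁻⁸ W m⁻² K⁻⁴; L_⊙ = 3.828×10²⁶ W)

T_eq ≈ 366 K

L = 0.650 × 3.828×10²⁶ = 2.49×10²⁶ W.
Flux: S = L/(4πd²) = 2.49×10²⁶/(4π×(5.09×10¹⁰)²) = 7640 W m⁻².
Energy balance: absorbed = emitted ⇒ πR²·S(1−A) = 4πR²·σT_eq⁴, so T_eq⁴ = S(1−A)/(4σ).
T_eq = [7640 × 0.53 / (4 × 5.67×10⁻⁸)]^(1/4) = (1.79×10¹⁰)^(1/4) = 366 K.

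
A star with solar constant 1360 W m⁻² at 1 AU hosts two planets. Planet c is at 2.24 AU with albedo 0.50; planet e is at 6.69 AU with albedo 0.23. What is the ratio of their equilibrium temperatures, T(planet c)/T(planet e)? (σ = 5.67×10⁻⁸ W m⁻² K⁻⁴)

T₁/T₂ ≈ 1.551

T_eq = [S₀(1−A)/(4σd²)]^(1/4), so T ∝ (1−A)^(1/4) / √d.
T₁ = [1360×0.50/(4×5.67×10⁻⁸×2.24²)]^(1/4) = 156.35 K.
T₂ = [1360×0.77/(4×5.67×10⁻⁸×6.69²)]^(1/4) = 100.78 K.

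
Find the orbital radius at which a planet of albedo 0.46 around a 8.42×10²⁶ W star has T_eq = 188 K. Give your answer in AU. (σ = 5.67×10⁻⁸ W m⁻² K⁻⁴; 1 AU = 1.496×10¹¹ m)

d ≈ 2.39 AU

From T_eq⁴ = L(1−A)/(16πσd²): d = √[L(1−A)/(16πσT_eq⁴)].
d = √[8.42×10²⁶ × 0.54 / (16π × 5.67×10⁻⁸ × (188)⁴)] = 3.57×10¹¹ m = 2.39 AU.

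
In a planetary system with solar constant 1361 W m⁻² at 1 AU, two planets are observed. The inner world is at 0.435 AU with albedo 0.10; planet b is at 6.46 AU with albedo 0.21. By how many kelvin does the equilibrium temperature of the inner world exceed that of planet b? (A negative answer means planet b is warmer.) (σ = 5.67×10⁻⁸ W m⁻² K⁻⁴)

T_eq = [S₀(1−A)/(4σd²)]^(1/4), so T ∝ (1−A)^(1/4) / √d.
T₁ = [1361×0.90/(4×5.67×10⁻⁸×0.435²)]^(1/4) = 411.03 K.
T₂ = [1361×0.79/(4×5.67×10⁻⁸×6.46²)]^(1/4) = 103.24 K.

ΔT ≈ 307.8 K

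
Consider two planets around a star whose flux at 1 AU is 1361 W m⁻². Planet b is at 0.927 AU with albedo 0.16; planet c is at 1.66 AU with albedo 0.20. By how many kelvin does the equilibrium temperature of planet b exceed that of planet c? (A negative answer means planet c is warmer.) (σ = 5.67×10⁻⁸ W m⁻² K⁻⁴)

ΔT ≈ 72.4 K

T_eq = [S₀(1−A)/(4σd²)]^(1/4), so T ∝ (1−A)^(1/4) / √d.
T₁ = [1361×0.84/(4×5.67×10⁻⁸×0.927²)]^(1/4) = 276.75 K.
T₂ = [1361×0.80/(4×5.67×10⁻⁸×1.66²)]^(1/4) = 204.30 K.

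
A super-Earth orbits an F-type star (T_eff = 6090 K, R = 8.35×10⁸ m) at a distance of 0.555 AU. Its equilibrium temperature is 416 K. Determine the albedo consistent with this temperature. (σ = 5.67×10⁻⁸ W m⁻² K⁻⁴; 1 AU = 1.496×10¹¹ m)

d = 0.555 AU = 8.30×10¹⁰ m.
L = 4πR_⋆²σT_⋆⁴ = 4π(8.35×10⁸)² × 5.67×10⁻⁸ × (6090)⁴ = 6.83×10²⁶ W.
S = L/(4πd²) = 7890 W m⁻².
From T_eq⁴ = S(1−A)/(4σ): 1−A = 4σT_eq⁴/S.
1−A = 4 × 5.67×10⁻⁸ × (416)⁴ / 7890 = 0.861.

A ≈ 0.14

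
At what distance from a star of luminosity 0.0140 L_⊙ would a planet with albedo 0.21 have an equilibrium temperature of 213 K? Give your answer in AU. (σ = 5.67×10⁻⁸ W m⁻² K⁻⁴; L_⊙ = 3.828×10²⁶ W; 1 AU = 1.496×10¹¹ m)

L = 0.0140 × 3.828×10²⁶ = 5.36×10²⁴ W.
From T_eq⁴ = L(1−A)/(16πσd²): d = √[L(1−A)/(16πσT_eq⁴)].
d = √[5.36×10²⁴ × 0.79 / (16π × 5.67×10⁻⁸ × (213)⁴)] = 2.69×10¹⁰ m = 0.180 AU.

d ≈ 0.180 AU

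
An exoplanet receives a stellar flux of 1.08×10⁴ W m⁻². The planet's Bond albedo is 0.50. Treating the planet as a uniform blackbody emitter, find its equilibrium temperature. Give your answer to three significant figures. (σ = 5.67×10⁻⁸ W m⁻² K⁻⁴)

Energy balance: absorbed = emitted ⇒ πR²·S(1−A) = 4πR²·σT_eq⁴, so T_eq⁴ = S(1−A)/(4σ).
T_eq = [1.08×10⁴ × 0.50 / (4 × 5.67×10⁻⁸)]^(1/4) = (2.38×10¹⁰)^(1/4) = 393 K.

T_eq ≈ 393 K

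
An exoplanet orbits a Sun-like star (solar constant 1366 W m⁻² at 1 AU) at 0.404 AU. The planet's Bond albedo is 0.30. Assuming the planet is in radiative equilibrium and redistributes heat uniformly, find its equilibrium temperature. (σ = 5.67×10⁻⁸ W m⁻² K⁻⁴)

T_eq ≈ 401 K

Flux at 0.404 AU: S = 1366/0.404² = 8370 W m⁻².
Energy balance: absorbed = emitted ⇒ πR²·S(1−A) = 4πR²·σT_eq⁴, so T_eq⁴ = S(1−A)/(4σ).
T_eq = [8370 × 0.70 / (4 × 5.67×10⁻⁸)]^(1/4) = (2.58×10¹⁰)^(1/4) = 401 K.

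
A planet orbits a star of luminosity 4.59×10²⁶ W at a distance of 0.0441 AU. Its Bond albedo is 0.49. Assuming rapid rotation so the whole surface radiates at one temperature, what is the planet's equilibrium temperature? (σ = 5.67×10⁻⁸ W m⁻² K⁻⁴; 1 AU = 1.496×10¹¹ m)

d = 0.0441 AU = 6.60×10⁹ m.
Flux: S = L/(4πd²) = 4.59×10²⁶/(4π×(6.60×10⁹)²) = 8.39×10⁵ W m⁻².
Energy balance: absorbed = emitted ⇒ πR²·S(1−A) = 4πR²·σT_eq⁴, so T_eq⁴ = S(1−A)/(4σ).
T_eq = [8.39×10⁵ × 0.51 / (4 × 5.67×10⁻⁸)]^(1/4) = (1.89×10¹²)^(1/4) = 1170 K.

T_eq ≈ 1170 K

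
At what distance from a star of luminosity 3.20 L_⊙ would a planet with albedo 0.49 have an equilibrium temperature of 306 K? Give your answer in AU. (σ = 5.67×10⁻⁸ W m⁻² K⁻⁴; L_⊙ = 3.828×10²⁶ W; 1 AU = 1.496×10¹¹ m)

L = 3.20 × 3.828×10²⁶ = 1.22×10²⁷ W.
From T_eq⁴ = L(1−A)/(16πσd²): d = √[L(1−A)/(16πσT_eq⁴)].
d = √[1.22×10²⁷ × 0.51 / (16π × 5.67×10⁻⁸ × (306)⁴)] = 1.58×10¹¹ m = 1.06 AU.

d ≈ 1.06 AU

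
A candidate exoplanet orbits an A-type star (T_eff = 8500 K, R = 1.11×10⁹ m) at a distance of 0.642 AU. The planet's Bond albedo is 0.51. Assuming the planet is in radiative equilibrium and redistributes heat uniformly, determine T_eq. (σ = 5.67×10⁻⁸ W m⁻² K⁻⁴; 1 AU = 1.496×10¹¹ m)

d = 0.642 AU = 9.60×10¹⁰ m.
L = 4πR_⋆²σT_⋆⁴ = 4π(1.11×10⁹)² × 5.67×10⁻⁸ × (8500)⁴ = 4.58×10²⁷ W.
S = L/(4πd²) = 3.95×10⁴ W m⁻².
Energy balance: absorbed = emitted ⇒ πR²·S(1−A) = 4πR²·σT_eq⁴, so T_eq⁴ = S(1−A)/(4σ).
T_eq = [3.95×10⁴ × 0.49 / (4 × 5.67×10⁻⁸)]^(1/4) = (8.54×10¹⁰)^(1/4) = 541 K.

T_eq ≈ 541 K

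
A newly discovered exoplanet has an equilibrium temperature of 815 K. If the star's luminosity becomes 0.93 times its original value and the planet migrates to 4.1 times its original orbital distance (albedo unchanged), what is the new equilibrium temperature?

T_eq ∝ L^(1/4) · d^(−1/2).
T′ = 815 × 0.93^(1/4) / 4.1^(1/2) = 395 K.

T_eq ≈ 395 K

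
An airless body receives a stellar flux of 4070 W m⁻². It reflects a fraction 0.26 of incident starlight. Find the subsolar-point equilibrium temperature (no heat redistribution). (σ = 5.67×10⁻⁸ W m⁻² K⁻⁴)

At the subsolar point the surface absorbs S(1−A) and emits σT⁴ per unit area — no factor of 4, since only the local patch is in balance.
T = [4070 × 0.74 / 5.67×10⁻⁸]^(1/4) = (5.31×10¹⁰)^(1/4) = 480 K.

T_ss ≈ 480 K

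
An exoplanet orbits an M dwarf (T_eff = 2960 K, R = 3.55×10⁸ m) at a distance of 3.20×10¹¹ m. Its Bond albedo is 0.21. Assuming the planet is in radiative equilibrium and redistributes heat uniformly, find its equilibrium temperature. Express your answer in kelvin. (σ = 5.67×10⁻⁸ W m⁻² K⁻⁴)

L = 4πR_⋆²σT_⋆⁴ = 4π(3.55×10⁸)² × 5.67×10⁻⁸ × (2960)⁴ = 6.89×10²⁴ W.
S = L/(4πd²) = 5.36 W m⁻².
Energy balance: absorbed = emitted ⇒ πR²·S(1−A) = 4πR²·σT_eq⁴, so T_eq⁴ = S(1−A)/(4σ).
T_eq = [5.36 × 0.79 / (4 × 5.67×10⁻⁸)]^(1/4) = (1.87×10⁷)^(1/4) = 65.7 K.

T_eq ≈ 65.7 K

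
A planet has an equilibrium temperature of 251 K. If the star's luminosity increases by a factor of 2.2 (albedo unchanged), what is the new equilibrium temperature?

T_eq ∝ L^(1/4) · d^(−1/2).
T′ = 251 × 2.2^(1/4) = 306 K.

T_eq ≈ 306 K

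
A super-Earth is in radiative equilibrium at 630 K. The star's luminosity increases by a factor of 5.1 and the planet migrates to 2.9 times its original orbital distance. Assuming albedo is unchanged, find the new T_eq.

T_eq ∝ L^(1/4) · d^(−1/2).
T′ = 630 × 5.1^(1/4) / 2.9^(1/2) = 556 K.

T_eq ≈ 556 K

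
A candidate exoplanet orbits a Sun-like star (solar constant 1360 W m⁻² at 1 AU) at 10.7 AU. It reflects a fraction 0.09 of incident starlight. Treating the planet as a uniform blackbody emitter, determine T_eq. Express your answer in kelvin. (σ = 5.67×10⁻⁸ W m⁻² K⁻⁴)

Flux at 10.7 AU: S = 1360/10.7² = 11.9 W m⁻².
Energy balance: absorbed = emitted ⇒ πR²·S(1−A) = 4πR²·σT_eq⁴, so T_eq⁴ = S(1−A)/(4σ).
T_eq = [11.9 × 0.91 / (4 × 5.67×10⁻⁸)]^(1/4) = (4.77×10⁷)^(1/4) = 83.1 K.

T_eq ≈ 83.1 K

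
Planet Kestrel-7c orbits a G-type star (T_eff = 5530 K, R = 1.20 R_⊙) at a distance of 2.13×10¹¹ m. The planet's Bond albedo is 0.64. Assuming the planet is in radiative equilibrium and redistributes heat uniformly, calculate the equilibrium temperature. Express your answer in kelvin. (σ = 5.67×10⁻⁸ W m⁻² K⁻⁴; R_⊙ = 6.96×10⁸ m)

T_eq ≈ 190 K

R_⋆ = 1.20 × 6.96×10⁸ = 8.35×10⁸ m.
L = 4πR_⋆²σT_⋆⁴ = 4π(8.35×10⁸)² × 5.67×10⁻⁸ × (5530)⁴ = 4.65×10²⁶ W.
S = L/(4πd²) = 815 W m⁻².
Energy balance: absorbed = emitted ⇒ πR²·S(1−A) = 4πR²·σT_eq⁴, so T_eq⁴ = S(1−A)/(4σ).
T_eq = [815 × 0.36 / (4 × 5.67×10⁻⁸)]^(1/4) = (1.29×10⁹)^(1/4) = 190 K.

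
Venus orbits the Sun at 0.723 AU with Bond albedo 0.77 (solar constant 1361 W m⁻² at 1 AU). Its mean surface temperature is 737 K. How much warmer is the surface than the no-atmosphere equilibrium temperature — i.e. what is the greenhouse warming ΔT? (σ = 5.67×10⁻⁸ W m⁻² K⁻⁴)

ΔT ≈ 510.3 K

S = 1361/0.723² = 2604 W m⁻².
T_eq = [S(1−A)/(4σ)]^(1/4) = [2604×0.23/(4×5.67×10⁻⁸)]^(1/4) = 226.7 K.
ΔT = T_surf − T_eq = 737 − 226.7.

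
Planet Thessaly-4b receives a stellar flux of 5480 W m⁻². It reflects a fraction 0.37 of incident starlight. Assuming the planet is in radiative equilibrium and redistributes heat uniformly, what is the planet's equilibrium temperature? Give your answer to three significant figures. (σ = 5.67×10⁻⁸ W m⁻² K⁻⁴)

T_eq ≈ 351 K

Energy balance: absorbed = emitted ⇒ πR²·S(1−A) = 4πR²·σT_eq⁴, so T_eq⁴ = S(1−A)/(4σ).
T_eq = [5480 × 0.63 / (4 × 5.67×10⁻⁸)]^(1/4) = (1.52×10¹⁰)^(1/4) = 351 K.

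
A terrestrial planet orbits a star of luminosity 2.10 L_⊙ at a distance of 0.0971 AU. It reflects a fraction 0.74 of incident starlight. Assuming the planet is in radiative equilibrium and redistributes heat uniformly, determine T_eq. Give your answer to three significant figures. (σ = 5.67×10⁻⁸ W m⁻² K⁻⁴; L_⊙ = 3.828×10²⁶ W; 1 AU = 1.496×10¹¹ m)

d = 0.0971 AU = 1.45×10¹⁰ m.
L = 2.10 × 3.828×10²⁶ = 8.04×10²⁶ W.
Flux: S = L/(4πd²) = 8.04×10²⁶/(4π×(1.45×10¹⁰)²) = 3.03×10⁵ W m⁻².
Energy balance: absorbed = emitted ⇒ πR²·S(1−A) = 4πR²·σT_eq⁴, so T_eq⁴ = S(1−A)/(4σ).
T_eq = [3.03×10⁵ × 0.26 / (4 × 5.67×10⁻⁸)]^(1/4) = (3.48×10¹¹)^(1/4) = 768 K.

T_eq ≈ 768 K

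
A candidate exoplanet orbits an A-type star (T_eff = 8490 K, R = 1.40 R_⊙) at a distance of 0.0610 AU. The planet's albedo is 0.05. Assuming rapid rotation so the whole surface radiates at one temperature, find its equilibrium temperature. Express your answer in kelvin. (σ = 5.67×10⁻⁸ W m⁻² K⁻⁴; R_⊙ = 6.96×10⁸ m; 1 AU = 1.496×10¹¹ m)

T_eq ≈ 1940 K

R_⋆ = 1.40 × 6.96×10⁸ = 9.74×10⁸ m.
d = 0.0610 AU = 9.13×10⁹ m.
L = 4πR_⋆²σT_⋆⁴ = 4π(9.74×10⁸)² × 5.67×10⁻⁸ × (8490)⁴ = 3.51×10²⁷ W.
S = L/(4πd²) = 3.36×10⁶ W m⁻².
Energy balance: absorbed = emitted ⇒ πR²·S(1−A) = 4πR²·σT_eq⁴, so T_eq⁴ = S(1−A)/(4σ).
T_eq = [3.36×10⁶ × 0.95 / (4 × 5.67×10⁻⁸)]^(1/4) = (1.41×10¹³)^(1/4) = 1940 K.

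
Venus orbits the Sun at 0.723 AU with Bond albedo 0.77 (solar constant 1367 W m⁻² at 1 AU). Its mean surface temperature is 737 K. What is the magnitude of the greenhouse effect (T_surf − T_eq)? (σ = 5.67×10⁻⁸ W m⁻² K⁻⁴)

ΔT ≈ 510.1 K

S = 1367/0.723² = 2615 W m⁻².
T_eq = [S(1−A)/(4σ)]^(1/4) = [2615×0.23/(4×5.67×10⁻⁸)]^(1/4) = 226.9 K.
ΔT = T_surf − T_eq = 737 − 226.9.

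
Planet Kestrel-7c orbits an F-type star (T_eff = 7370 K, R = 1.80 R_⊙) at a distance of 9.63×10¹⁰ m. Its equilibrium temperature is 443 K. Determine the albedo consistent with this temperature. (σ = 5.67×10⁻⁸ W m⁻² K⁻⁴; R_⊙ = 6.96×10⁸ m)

A ≈ 0.69

R_⋆ = 1.80 × 6.96×10⁸ = 1.25×10⁹ m.
L = 4πR_⋆²σT_⋆⁴ = 4π(1.25×10⁹)² × 5.67×10⁻⁸ × (7370)⁴ = 3.30×10²⁷ W.
S = L/(4πd²) = 2.83×10⁴ W m⁻².
From T_eq⁴ = S(1−A)/(4σ): 1−A = 4σT_eq⁴/S.
1−A = 4 × 5.67×10⁻⁸ × (443)⁴ / 2.83×10⁴ = 0.309.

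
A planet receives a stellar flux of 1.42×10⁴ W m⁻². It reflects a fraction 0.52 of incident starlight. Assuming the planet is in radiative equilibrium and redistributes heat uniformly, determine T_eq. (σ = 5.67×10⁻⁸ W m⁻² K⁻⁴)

Energy balance: absorbed = emitted ⇒ πR²·S(1−A) = 4πR²·σT_eq⁴, so T_eq⁴ = S(1−A)/(4σ).
T_eq = [1.42×10⁴ × 0.48 / (4 × 5.67×10⁻⁸)]^(1/4) = (3.01×10¹⁰)^(1/4) = 416 K.

T_eq ≈ 416 K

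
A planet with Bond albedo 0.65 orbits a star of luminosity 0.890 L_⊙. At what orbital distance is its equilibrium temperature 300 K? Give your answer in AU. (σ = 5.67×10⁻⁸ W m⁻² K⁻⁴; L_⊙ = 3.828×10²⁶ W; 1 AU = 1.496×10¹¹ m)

L = 0.890 × 3.828×10²⁶ = 3.41×10²⁶ W.
From T_eq⁴ = L(1−A)/(16πσd²): d = √[L(1−A)/(16πσT_eq⁴)].
d = √[3.41×10²⁶ × 0.35 / (16π × 5.67×10⁻⁸ × (300)⁴)] = 7.19×10¹⁰ m = 0.480 AU.

d ≈ 0.480 AU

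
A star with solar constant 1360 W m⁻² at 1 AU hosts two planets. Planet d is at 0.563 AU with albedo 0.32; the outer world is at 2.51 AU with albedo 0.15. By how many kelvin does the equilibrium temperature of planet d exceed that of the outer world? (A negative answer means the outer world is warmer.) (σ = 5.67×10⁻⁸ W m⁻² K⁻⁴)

T_eq = [S₀(1−A)/(4σd²)]^(1/4), so T ∝ (1−A)^(1/4) / √d.
T₁ = [1360×0.68/(4×5.67×10⁻⁸×0.563²)]^(1/4) = 336.78 K.
T₂ = [1360×0.85/(4×5.67×10⁻⁸×2.51²)]^(1/4) = 168.65 K.

ΔT ≈ 168.1 K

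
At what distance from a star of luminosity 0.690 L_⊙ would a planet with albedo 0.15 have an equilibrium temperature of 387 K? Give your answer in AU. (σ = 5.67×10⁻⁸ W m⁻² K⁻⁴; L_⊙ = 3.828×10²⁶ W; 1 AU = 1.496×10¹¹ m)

L = 0.690 × 3.828×10²⁶ = 2.64×10²⁶ W.
From T_eq⁴ = L(1−A)/(16πσd²): d = √[L(1−A)/(16πσT_eq⁴)].
d = √[2.64×10²⁶ × 0.85 / (16π × 5.67×10⁻⁸ × (387)⁴)] = 5.93×10¹⁰ m = 0.396 AU.

d ≈ 0.396 AU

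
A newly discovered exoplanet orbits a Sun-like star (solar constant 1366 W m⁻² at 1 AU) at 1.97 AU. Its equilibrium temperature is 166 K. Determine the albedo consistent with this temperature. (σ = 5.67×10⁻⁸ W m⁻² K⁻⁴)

A ≈ 0.51

Flux at 1.97 AU: S = 1366/1.97² = 352 W m⁻².
From T_eq⁴ = S(1−A)/(4σ): 1−A = 4σT_eq⁴/S.
1−A = 4 × 5.67×10⁻⁸ × (166)⁴ / 352 = 0.489.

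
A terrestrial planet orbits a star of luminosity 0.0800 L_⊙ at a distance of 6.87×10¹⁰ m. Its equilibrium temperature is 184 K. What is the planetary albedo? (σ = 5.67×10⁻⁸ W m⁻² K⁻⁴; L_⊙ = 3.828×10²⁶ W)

A ≈ 0.50

L = 0.0800 × 3.828×10²⁶ = 3.06×10²⁵ W.
Flux: S = L/(4πd²) = 3.06×10²⁵/(4π×(6.87×10¹⁰)²) = 516 W m⁻².
From T_eq⁴ = S(1−A)/(4σ): 1−A = 4σT_eq⁴/S.
1−A = 4 × 5.67×10⁻⁸ × (184)⁴ / 516 = 0.503.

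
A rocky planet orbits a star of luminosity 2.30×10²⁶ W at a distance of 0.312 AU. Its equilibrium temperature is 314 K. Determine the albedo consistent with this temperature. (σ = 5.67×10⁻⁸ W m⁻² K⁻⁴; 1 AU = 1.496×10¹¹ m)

d = 0.312 AU = 4.67×10¹⁰ m.
Flux: S = L/(4πd²) = 2.30×10²⁶/(4π×(4.67×10¹⁰)²) = 8400 W m⁻².
From T_eq⁴ = S(1−A)/(4σ): 1−A = 4σT_eq⁴/S.
1−A = 4 × 5.67×10⁻⁸ × (314)⁴ / 8400 = 0.262.

A ≈ 0.74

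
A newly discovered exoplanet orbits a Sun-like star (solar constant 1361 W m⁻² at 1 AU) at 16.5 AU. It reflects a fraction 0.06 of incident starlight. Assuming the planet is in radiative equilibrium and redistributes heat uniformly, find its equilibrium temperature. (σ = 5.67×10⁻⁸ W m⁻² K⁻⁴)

T_eq ≈ 67.5 K

Flux at 16.5 AU: S = 1361/16.5² = 5.00 W m⁻².
Energy balance: absorbed = emitted ⇒ πR²·S(1−A) = 4πR²·σT_eq⁴, so T_eq⁴ = S(1−A)/(4σ).
T_eq = [5.00 × 0.94 / (4 × 5.67×10⁻⁸)]^(1/4) = (2.07×10⁷)^(1/4) = 67.5 K.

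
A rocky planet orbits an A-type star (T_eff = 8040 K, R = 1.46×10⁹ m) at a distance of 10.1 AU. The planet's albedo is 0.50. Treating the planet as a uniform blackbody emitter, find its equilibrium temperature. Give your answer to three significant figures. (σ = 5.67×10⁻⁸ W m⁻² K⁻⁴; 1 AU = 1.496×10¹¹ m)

T_eq ≈ 149 K

d = 10.1 AU = 1.51×10¹² m.
L = 4πR_⋆²σT_⋆⁴ = 4π(1.46×10⁹)² × 5.67×10⁻⁸ × (8040)⁴ = 6.35×10²⁷ W.
S = L/(4πd²) = 221 W m⁻².
Energy balance: absorbed = emitted ⇒ πR²·S(1−A) = 4πR²·σT_eq⁴, so T_eq⁴ = S(1−A)/(4σ).
T_eq = [221 × 0.50 / (4 × 5.67×10⁻⁸)]^(1/4) = (4.88×10⁸)^(1/4) = 149 K.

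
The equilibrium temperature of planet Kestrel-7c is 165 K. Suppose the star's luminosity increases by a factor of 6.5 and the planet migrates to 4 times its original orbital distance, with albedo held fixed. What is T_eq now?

T_eq ≈ 132 K

T_eq ∝ L^(1/4) · d^(−1/2).
T′ = 165 × 6.5^(1/4) / 4^(1/2) = 132 K.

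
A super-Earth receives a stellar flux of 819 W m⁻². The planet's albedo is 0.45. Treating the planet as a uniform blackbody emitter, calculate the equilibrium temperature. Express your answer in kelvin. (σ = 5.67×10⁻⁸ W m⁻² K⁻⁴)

T_eq ≈ 211 K

Energy balance: absorbed = emitted ⇒ πR²·S(1−A) = 4πR²·σT_eq⁴, so T_eq⁴ = S(1−A)/(4σ).
T_eq = [819 × 0.55 / (4 × 5.67×10⁻⁸)]^(1/4) = (1.99×10⁹)^(1/4) = 211 K.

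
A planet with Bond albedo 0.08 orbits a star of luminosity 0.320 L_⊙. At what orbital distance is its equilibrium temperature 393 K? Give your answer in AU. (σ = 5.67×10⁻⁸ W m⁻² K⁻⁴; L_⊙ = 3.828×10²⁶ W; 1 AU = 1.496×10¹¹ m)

d ≈ 0.272 AU

L = 0.320 × 3.828×10²⁶ = 1.22×10²⁶ W.
From T_eq⁴ = L(1−A)/(16πσd²): d = √[L(1−A)/(16πσT_eq⁴)].
d = √[1.22×10²⁶ × 0.92 / (16π × 5.67×10⁻⁸ × (393)⁴)] = 4.07×10¹⁰ m = 0.272 AU.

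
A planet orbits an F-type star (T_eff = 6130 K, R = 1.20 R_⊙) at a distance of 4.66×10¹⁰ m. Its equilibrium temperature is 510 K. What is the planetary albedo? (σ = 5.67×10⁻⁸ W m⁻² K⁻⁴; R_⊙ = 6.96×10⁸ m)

R_⋆ = 1.20 × 6.96×10⁸ = 8.35×10⁸ m.
L = 4πR_⋆²σT_⋆⁴ = 4π(8.35×10⁸)² × 5.67×10⁻⁸ × (6130)⁴ = 7.02×10²⁶ W.
S = L/(4πd²) = 2.57×10⁴ W m⁻².
From T_eq⁴ = S(1−A)/(4σ): 1−A = 4σT_eq⁴/S.
1−A = 4 × 5.67×10⁻⁸ × (510)⁴ / 2.57×10⁴ = 0.597.

A ≈ 0.40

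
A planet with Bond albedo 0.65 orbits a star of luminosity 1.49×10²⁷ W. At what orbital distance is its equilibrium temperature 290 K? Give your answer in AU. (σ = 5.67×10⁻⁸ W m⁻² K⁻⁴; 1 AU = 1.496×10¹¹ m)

From T_eq⁴ = L(1−A)/(16πσd²): d = √[L(1−A)/(16πσT_eq⁴)].
d = √[1.49×10²⁷ × 0.35 / (16π × 5.67×10⁻⁸ × (290)⁴)] = 1.61×10¹¹ m = 1.08 AU.

d ≈ 1.08 AU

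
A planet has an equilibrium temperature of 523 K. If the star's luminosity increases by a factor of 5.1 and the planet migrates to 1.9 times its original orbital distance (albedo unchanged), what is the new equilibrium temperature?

T_eq ∝ L^(1/4) · d^(−1/2).
T′ = 523 × 5.1^(1/4) / 1.9^(1/2) = 570 K.

T_eq ≈ 570 K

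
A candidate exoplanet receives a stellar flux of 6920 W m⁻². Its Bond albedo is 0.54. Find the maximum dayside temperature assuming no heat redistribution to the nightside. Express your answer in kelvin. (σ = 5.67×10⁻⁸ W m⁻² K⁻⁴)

T_ss ≈ 487 K

With no redistribution each surface element balances locally: S(1−A) = σT⁴.
T = [6920 × 0.46 / 5.67×10⁻⁸]^(1/4) = (5.61×10¹⁰)^(1/4) = 487 K.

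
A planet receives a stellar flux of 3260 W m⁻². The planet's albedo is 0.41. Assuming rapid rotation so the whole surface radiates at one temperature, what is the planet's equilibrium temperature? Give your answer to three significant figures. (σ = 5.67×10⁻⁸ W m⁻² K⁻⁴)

T_eq ≈ 303 K

Energy balance: absorbed = emitted ⇒ πR²·S(1−A) = 4πR²·σT_eq⁴, so T_eq⁴ = S(1−A)/(4σ).
T_eq = [3260 × 0.59 / (4 × 5.67×10⁻⁸)]^(1/4) = (8.48×10⁹)^(1/4) = 303 K.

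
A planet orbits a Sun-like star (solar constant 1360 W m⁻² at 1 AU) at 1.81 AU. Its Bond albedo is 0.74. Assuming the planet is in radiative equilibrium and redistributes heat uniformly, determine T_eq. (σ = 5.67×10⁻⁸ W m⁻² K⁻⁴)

T_eq ≈ 148 K

Flux at 1.81 AU: S = 1360/1.81² = 415 W m⁻².
Energy balance: absorbed = emitted ⇒ πR²·S(1−A) = 4πR²·σT_eq⁴, so T_eq⁴ = S(1−A)/(4σ).
T_eq = [415 × 0.26 / (4 × 5.67×10⁻⁸)]^(1/4) = (4.76×10⁸)^(1/4) = 148 K.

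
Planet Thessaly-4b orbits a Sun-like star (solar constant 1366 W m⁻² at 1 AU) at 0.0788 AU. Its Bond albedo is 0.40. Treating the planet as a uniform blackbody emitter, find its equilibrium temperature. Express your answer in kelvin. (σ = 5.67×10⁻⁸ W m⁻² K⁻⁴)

Flux at 0.0788 AU: S = 1366/0.0788² = 2.20×10⁵ W m⁻².
Energy balance: absorbed = emitted ⇒ πR²·S(1−A) = 4πR²·σT_eq⁴, so T_eq⁴ = S(1−A)/(4σ).
T_eq = [2.20×10⁵ × 0.60 / (4 × 5.67×10⁻⁸)]^(1/4) = (5.82×10¹¹)^(1/4) = 873 K.

T_eq ≈ 873 K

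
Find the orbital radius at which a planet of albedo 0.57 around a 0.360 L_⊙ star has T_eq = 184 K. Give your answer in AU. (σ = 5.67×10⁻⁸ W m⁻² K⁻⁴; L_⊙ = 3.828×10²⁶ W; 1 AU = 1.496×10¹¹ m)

L = 0.360 × 3.828×10²⁶ = 1.38×10²⁶ W.
From T_eq⁴ = L(1−A)/(16πσd²): d = √[L(1−A)/(16πσT_eq⁴)].
d = √[1.38×10²⁶ × 0.43 / (16π × 5.67×10⁻⁸ × (184)⁴)] = 1.35×10¹¹ m = 0.900 AU.

d ≈ 0.900 AU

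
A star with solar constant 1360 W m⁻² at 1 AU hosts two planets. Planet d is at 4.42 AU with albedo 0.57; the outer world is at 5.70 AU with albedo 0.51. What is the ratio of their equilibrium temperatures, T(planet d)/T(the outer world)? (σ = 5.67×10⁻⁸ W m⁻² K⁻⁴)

T_eq = [S₀(1−A)/(4σd²)]^(1/4), so T ∝ (1−A)^(1/4) / √d.
T₁ = [1360×0.43/(4×5.67×10⁻⁸×4.42²)]^(1/4) = 107.18 K.
T₂ = [1360×0.49/(4×5.67×10⁻⁸×5.70²)]^(1/4) = 97.52 K.

T₁/T₂ ≈ 1.099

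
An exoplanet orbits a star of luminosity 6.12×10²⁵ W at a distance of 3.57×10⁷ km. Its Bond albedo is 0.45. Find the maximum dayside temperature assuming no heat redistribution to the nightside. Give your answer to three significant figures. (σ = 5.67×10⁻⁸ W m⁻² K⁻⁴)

T_ss ≈ 439 K

d = 3.57×10⁷ km = 3.57×10¹⁰ m.
Flux: S = L/(4πd²) = 6.12×10²⁵/(4π×(3.57×10¹⁰)²) = 3820 W m⁻².
With no redistribution each surface element balances locally: S(1−A) = σT⁴.
T = [3820 × 0.55 / 5.67×10⁻⁸]^(1/4) = (3.71×10¹⁰)^(1/4) = 439 K.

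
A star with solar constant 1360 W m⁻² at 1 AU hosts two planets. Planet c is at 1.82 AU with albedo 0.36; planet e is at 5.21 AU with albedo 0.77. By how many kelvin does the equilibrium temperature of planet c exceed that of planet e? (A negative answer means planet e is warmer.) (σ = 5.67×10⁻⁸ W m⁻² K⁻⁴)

T_eq = [S₀(1−A)/(4σd²)]^(1/4), so T ∝ (1−A)^(1/4) / √d.
T₁ = [1360×0.64/(4×5.67×10⁻⁸×1.82²)]^(1/4) = 184.49 K.
T₂ = [1360×0.23/(4×5.67×10⁻⁸×5.21²)]^(1/4) = 84.43 K.

ΔT ≈ 100.1 K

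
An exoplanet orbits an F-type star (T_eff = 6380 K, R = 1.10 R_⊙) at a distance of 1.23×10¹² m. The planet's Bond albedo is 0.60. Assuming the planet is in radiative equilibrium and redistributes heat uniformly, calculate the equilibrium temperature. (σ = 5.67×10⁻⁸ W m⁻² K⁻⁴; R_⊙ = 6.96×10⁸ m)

T_eq ≈ 89.5 K

R_⋆ = 1.10 × 6.96×10⁸ = 7.66×10⁸ m.
L = 4πR_⋆²σT_⋆⁴ = 4π(7.66×10⁸)² × 5.67×10⁻⁸ × (6380)⁴ = 6.92×10²⁶ W.
S = L/(4πd²) = 36.4 W m⁻².
Energy balance: absorbed = emitted ⇒ πR²·S(1−A) = 4πR²·σT_eq⁴, so T_eq⁴ = S(1−A)/(4σ).
T_eq = [36.4 × 0.40 / (4 × 5.67×10⁻⁸)]^(1/4) = (6.42×10⁷)^(1/4) = 89.5 K.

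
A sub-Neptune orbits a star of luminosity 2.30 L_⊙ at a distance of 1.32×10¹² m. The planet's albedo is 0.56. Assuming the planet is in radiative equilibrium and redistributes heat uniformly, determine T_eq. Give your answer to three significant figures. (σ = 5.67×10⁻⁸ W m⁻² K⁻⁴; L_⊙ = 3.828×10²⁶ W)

T_eq ≈ 94.0 K

L = 2.30 × 3.828×10²⁶ = 8.80×10²⁶ W.
Flux: S = L/(4πd²) = 8.80×10²⁶/(4π×(1.32×10¹²)²) = 40.2 W m⁻².
Energy balance: absorbed = emitted ⇒ πR²·S(1−A) = 4πR²·σT_eq⁴, so T_eq⁴ = S(1−A)/(4σ).
T_eq = [40.2 × 0.44 / (4 × 5.67×10⁻⁸)]^(1/4) = (7.80×10⁷)^(1/4) = 94.0 K.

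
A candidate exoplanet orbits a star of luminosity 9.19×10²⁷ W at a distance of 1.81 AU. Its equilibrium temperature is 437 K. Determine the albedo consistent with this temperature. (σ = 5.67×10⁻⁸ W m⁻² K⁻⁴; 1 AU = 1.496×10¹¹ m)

A ≈ 0.17

d = 1.81 AU = 2.71×10¹¹ m.
Flux: S = L/(4πd²) = 9.19×10²⁷/(4π×(2.71×10¹¹)²) = 9970 W m⁻².
From T_eq⁴ = S(1−A)/(4σ): 1−A = 4σT_eq⁴/S.
1−A = 4 × 5.67×10⁻⁸ × (437)⁴ / 9970 = 0.829.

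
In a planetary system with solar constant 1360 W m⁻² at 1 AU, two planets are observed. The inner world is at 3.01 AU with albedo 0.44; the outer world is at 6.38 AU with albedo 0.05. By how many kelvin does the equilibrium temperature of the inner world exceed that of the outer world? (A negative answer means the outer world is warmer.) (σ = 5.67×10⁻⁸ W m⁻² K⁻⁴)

T_eq = [S₀(1−A)/(4σd²)]^(1/4), so T ∝ (1−A)^(1/4) / √d.
T₁ = [1360×0.56/(4×5.67×10⁻⁸×3.01²)]^(1/4) = 138.75 K.
T₂ = [1360×0.95/(4×5.67×10⁻⁸×6.38²)]^(1/4) = 108.77 K.

ΔT ≈ 30.0 K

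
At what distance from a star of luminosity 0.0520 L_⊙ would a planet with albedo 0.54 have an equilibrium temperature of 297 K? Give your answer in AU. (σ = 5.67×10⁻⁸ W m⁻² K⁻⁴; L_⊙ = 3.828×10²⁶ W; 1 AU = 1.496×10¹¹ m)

L = 0.0520 × 3.828×10²⁶ = 1.99×10²⁵ W.
From T_eq⁴ = L(1−A)/(16πσd²): d = √[L(1−A)/(16πσT_eq⁴)].
d = √[1.99×10²⁵ × 0.46 / (16π × 5.67×10⁻⁸ × (297)⁴)] = 2.03×10¹⁰ m = 0.136 AU.

d ≈ 0.136 AU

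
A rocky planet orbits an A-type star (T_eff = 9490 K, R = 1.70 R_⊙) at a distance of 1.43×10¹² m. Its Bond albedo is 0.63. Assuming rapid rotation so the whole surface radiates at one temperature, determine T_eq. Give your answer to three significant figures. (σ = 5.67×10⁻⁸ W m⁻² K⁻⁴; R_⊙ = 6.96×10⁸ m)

T_eq ≈ 151 K

R_⋆ = 1.70 × 6.96×10⁸ = 1.18×10⁹ m.
L = 4πR_⋆²σT_⋆⁴ = 4π(1.18×10⁹)² × 5.67×10⁻⁸ × (9490)⁴ = 8.09×10²⁷ W.
S = L/(4πd²) = 315 W m⁻².
Energy balance: absorbed = emitted ⇒ πR²·S(1−A) = 4πR²·σT_eq⁴, so T_eq⁴ = S(1−A)/(4σ).
T_eq = [315 × 0.37 / (4 × 5.67×10⁻⁸)]^(1/4) = (5.14×10⁸)^(1/4) = 151 K.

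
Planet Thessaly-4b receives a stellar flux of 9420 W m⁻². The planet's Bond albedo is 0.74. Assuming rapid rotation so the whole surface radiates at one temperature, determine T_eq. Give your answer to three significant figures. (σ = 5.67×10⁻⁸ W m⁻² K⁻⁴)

T_eq ≈ 322 K

Energy balance: absorbed = emitted ⇒ πR²·S(1−A) = 4πR²·σT_eq⁴, so T_eq⁴ = S(1−A)/(4σ).
T_eq = [9420 × 0.26 / (4 × 5.67×10⁻⁸)]^(1/4) = (1.08×10¹⁰)^(1/4) = 322 K.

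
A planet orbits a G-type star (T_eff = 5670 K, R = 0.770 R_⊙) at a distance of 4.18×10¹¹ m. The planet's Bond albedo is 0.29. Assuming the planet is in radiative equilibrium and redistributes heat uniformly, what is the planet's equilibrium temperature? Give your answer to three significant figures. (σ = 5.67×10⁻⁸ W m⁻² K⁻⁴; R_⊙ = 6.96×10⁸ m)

R_⋆ = 0.770 × 6.96×10⁸ = 5.36×10⁸ m.
L = 4πR_⋆²σT_⋆⁴ = 4π(5.36×10⁸)² × 5.67×10⁻⁸ × (5670)⁴ = 2.12×10²⁶ W.
S = L/(4πd²) = 96.3 W m⁻².
Energy balance: absorbed = emitted ⇒ πR²·S(1−A) = 4πR²·σT_eq⁴, so T_eq⁴ = S(1−A)/(4σ).
T_eq = [96.3 × 0.71 / (4 × 5.67×10⁻⁸)]^(1/4) = (3.02×10⁸)^(1/4) = 132 K.

T_eq ≈ 132 K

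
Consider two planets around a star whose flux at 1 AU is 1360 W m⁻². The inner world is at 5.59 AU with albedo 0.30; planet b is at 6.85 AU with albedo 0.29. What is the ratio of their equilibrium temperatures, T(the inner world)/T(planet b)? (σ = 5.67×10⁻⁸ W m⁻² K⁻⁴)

T₁/T₂ ≈ 1.103

T_eq = [S₀(1−A)/(4σd²)]^(1/4), so T ∝ (1−A)^(1/4) / √d.
T₁ = [1360×0.70/(4×5.67×10⁻⁸×5.59²)]^(1/4) = 107.66 K.
T₂ = [1360×0.71/(4×5.67×10⁻⁸×6.85²)]^(1/4) = 97.60 K.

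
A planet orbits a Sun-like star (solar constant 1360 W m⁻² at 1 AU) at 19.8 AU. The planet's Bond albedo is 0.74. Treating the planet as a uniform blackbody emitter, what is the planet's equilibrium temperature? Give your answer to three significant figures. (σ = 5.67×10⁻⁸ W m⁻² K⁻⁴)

Flux at 19.8 AU: S = 1360/19.8² = 3.47 W m⁻².
Energy balance: absorbed = emitted ⇒ πR²·S(1−A) = 4πR²·σT_eq⁴, so T_eq⁴ = S(1−A)/(4σ).
T_eq = [3.47 × 0.26 / (4 × 5.67×10⁻⁸)]^(1/4) = (3.98×10⁶)^(1/4) = 44.7 K.

T_eq ≈ 44.7 K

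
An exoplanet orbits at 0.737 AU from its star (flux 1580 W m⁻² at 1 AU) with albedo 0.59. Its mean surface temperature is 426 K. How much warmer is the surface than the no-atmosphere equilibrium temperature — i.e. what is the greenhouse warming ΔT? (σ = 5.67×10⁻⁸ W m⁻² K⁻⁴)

ΔT ≈ 156.7 K

S = 1580/0.737² = 2909 W m⁻².
T_eq = [S(1−A)/(4σ)]^(1/4) = [2909×0.41/(4×5.67×10⁻⁸)]^(1/4) = 269.3 K.
ΔT = T_surf − T_eq = 426 − 269.3.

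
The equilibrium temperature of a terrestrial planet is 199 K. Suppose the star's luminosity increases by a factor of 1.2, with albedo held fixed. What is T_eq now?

T_eq ∝ L^(1/4) · d^(−1/2).
T′ = 199 × 1.2^(1/4) = 208 K.

T_eq ≈ 208 K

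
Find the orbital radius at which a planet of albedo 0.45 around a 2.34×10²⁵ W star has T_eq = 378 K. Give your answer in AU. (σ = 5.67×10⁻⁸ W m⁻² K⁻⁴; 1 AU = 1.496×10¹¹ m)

d ≈ 0.0994 AU

From T_eq⁴ = L(1−A)/(16πσd²): d = √[L(1−A)/(16πσT_eq⁴)].
d = √[2.34×10²⁵ × 0.55 / (16π × 5.67×10⁻⁸ × (378)⁴)] = 1.49×10¹⁰ m = 0.0994 AU.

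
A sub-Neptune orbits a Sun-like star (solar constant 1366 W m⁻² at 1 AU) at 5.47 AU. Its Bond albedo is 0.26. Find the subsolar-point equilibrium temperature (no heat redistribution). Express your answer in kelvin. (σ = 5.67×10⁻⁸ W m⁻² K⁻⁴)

T_ss ≈ 156 K

Flux at 5.47 AU: S = 1366/5.47² = 45.7 W m⁻².
At the subsolar point the surface absorbs S(1−A) and emits σT⁴ per unit area — no factor of 4, since only the local patch is in balance.
T = [45.7 × 0.74 / 5.67×10⁻⁸]^(1/4) = (5.96×10⁸)^(1/4) = 156 K.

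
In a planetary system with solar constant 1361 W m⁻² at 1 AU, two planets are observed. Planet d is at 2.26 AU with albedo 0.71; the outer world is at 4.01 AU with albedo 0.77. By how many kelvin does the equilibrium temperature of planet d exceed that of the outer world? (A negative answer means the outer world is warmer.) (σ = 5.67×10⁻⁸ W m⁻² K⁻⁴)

T_eq = [S₀(1−A)/(4σd²)]^(1/4), so T ∝ (1−A)^(1/4) / √d.
T₁ = [1361×0.29/(4×5.67×10⁻⁸×2.26²)]^(1/4) = 135.86 K.
T₂ = [1361×0.23/(4×5.67×10⁻⁸×4.01²)]^(1/4) = 96.25 K.

ΔT ≈ 39.6 K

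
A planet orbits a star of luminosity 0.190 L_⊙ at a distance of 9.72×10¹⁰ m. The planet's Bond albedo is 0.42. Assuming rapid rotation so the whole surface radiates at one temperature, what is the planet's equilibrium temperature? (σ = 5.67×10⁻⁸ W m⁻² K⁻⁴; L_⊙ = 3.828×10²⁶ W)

L = 0.190 × 3.828×10²⁶ = 7.27×10²⁵ W.
Flux: S = L/(4πd²) = 7.27×10²⁵/(4π×(9.72×10¹⁰)²) = 613 W m⁻².
Energy balance: absorbed = emitted ⇒ πR²·S(1−A) = 4πR²·σT_eq⁴, so T_eq⁴ = S(1−A)/(4σ).
T_eq = [613 × 0.58 / (4 × 5.67×10⁻⁸)]^(1/4) = (1.57×10⁹)^(1/4) = 199 K.

T_eq ≈ 199 K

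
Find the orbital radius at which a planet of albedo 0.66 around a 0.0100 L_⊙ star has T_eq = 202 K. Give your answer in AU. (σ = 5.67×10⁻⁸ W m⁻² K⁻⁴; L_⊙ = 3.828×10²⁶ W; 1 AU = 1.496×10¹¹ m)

d ≈ 0.111 AU

L = 0.0100 × 3.828×10²⁶ = 3.83×10²⁴ W.
From T_eq⁴ = L(1−A)/(16πσd²): d = √[L(1−A)/(16πσT_eq⁴)].
d = √[3.83×10²⁴ × 0.34 / (16π × 5.67×10⁻⁸ × (202)⁴)] = 1.66×10¹⁰ m = 0.111 AU.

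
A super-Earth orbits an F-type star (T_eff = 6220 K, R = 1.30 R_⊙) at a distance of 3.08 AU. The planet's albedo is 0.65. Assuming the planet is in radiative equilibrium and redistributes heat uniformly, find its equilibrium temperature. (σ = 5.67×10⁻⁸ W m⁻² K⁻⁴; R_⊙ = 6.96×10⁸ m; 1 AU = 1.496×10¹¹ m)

R_⋆ = 1.30 × 6.96×10⁸ = 9.05×10⁸ m.
d = 3.08 AU = 4.61×10¹¹ m.
L = 4πR_⋆²σT_⋆⁴ = 4π(9.05×10⁸)² × 5.67×10⁻⁸ × (6220)⁴ = 8.73×10²⁶ W.
S = L/(4πd²) = 327 W m⁻².
Energy balance: absorbed = emitted ⇒ πR²·S(1−A) = 4πR²·σT_eq⁴, so T_eq⁴ = S(1−A)/(4σ).
T_eq = [327 × 0.35 / (4 × 5.67×10⁻⁸)]^(1/4) = (5.05×10⁸)^(1/4) = 150 K.

T_eq ≈ 150 K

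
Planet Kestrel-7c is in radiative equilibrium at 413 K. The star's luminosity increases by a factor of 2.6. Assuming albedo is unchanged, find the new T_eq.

T_eq ≈ 524 K

T_eq ∝ L^(1/4) · d^(−1/2).
T′ = 413 × 2.6^(1/4) = 524 K.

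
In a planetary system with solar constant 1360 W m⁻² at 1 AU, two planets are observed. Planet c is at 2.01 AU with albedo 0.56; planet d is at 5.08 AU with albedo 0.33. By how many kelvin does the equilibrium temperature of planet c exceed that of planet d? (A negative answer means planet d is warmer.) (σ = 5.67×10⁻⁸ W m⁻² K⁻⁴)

ΔT ≈ 48.2 K

T_eq = [S₀(1−A)/(4σd²)]^(1/4), so T ∝ (1−A)^(1/4) / √d.
T₁ = [1360×0.44/(4×5.67×10⁻⁸×2.01²)]^(1/4) = 159.86 K.
T₂ = [1360×0.67/(4×5.67×10⁻⁸×5.08²)]^(1/4) = 111.70 K.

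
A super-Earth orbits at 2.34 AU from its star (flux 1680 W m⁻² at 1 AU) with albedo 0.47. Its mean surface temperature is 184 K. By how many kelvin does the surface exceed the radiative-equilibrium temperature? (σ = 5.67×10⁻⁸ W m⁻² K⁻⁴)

ΔT ≈ 20.4 K

S = 1680/2.34² = 306.8 W m⁻².
T_eq = [S(1−A)/(4σ)]^(1/4) = [306.8×0.53/(4×5.67×10⁻⁸)]^(1/4) = 163.6 K.
ΔT = T_surf − T_eq = 184 − 163.6.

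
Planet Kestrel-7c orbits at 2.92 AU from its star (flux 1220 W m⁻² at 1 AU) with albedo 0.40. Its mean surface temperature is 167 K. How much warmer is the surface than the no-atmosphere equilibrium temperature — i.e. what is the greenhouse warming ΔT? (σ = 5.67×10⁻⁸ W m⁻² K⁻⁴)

S = 1220/2.92² = 143.1 W m⁻².
T_eq = [S(1−A)/(4σ)]^(1/4) = [143.1×0.60/(4×5.67×10⁻⁸)]^(1/4) = 139.5 K.
ΔT = T_surf − T_eq = 167 − 139.5.

ΔT ≈ 27.5 K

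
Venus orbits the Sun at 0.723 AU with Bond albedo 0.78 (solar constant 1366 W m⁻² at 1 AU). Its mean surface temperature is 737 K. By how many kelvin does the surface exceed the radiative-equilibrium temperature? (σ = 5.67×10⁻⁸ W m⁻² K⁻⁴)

ΔT ≈ 512.6 K

S = 1366/0.723² = 2613 W m⁻².
T_eq = [S(1−A)/(4σ)]^(1/4) = [2613×0.22/(4×5.67×10⁻⁸)]^(1/4) = 224.4 K.
ΔT = T_surf − T_eq = 737 − 224.4.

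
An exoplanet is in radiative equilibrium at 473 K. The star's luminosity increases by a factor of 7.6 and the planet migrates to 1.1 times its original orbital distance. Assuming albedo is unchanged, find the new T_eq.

T_eq ∝ L^(1/4) · d^(−1/2).
T′ = 473 × 7.6^(1/4) / 1.1^(1/2) = 749 K.

T_eq ≈ 749 K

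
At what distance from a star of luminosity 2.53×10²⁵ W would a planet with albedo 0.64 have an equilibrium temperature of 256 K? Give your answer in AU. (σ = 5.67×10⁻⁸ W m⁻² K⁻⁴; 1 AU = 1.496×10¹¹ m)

From T_eq⁴ = L(1−A)/(16πσd²): d = √[L(1−A)/(16πσT_eq⁴)].
d = √[2.53×10²⁵ × 0.36 / (16π × 5.67×10⁻⁸ × (256)⁴)] = 2.73×10¹⁰ m = 0.182 AU.

d ≈ 0.182 AU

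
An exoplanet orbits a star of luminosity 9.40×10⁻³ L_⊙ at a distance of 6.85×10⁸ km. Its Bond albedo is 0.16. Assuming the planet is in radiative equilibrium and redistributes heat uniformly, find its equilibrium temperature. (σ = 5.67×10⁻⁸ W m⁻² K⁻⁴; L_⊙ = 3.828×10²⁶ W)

d = 6.85×10⁸ km = 6.85×10¹¹ m.
L = 9.40×10⁻³ × 3.828×10²⁶ = 3.60×10²⁴ W.
Flux: S = L/(4πd²) = 3.60×10²⁴/(4π×(6.85×10¹¹)²) = 0.610 W m⁻².
Energy balance: absorbed = emitted ⇒ πR²·S(1−A) = 4πR²·σT_eq⁴, so T_eq⁴ = S(1−A)/(4σ).
T_eq = [0.610 × 0.84 / (4 × 5.67×10⁻⁸)]^(1/4) = (2.26×10⁶)^(1/4) = 38.8 K.

T_eq ≈ 38.8 K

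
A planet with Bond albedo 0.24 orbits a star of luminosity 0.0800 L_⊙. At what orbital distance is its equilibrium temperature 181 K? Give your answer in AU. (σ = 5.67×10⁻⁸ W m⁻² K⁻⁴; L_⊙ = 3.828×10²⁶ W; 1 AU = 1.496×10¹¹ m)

L = 0.0800 × 3.828×10²⁶ = 3.06×10²⁵ W.
From T_eq⁴ = L(1−A)/(16πσd²): d = √[L(1−A)/(16πσT_eq⁴)].
d = √[3.06×10²⁵ × 0.76 / (16π × 5.67×10⁻⁸ × (181)⁴)] = 8.72×10¹⁰ m = 0.583 AU.

d ≈ 0.583 AU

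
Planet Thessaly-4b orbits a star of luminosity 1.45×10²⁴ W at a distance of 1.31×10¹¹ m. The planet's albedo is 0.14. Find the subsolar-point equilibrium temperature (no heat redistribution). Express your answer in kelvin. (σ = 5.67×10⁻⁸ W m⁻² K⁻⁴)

T_ss ≈ 100 K

Flux: S = L/(4πd²) = 1.45×10²⁴/(4π×(1.31×10¹¹)²) = 6.72 W m⁻².
At the subsolar point the surface absorbs S(1−A) and emits σT⁴ per unit area — no factor of 4, since only the local patch is in balance.
T = [6.72 × 0.86 / 5.67×10⁻⁸]^(1/4) = (1.02×10⁸)^(1/4) = 100 K.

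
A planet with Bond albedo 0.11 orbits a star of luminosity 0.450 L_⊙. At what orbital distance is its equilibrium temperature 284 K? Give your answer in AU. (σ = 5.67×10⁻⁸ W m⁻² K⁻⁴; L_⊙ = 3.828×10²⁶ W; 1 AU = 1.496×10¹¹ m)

d ≈ 0.608 AU

L = 0.450 × 3.828×10²⁶ = 1.72×10²⁶ W.
From T_eq⁴ = L(1−A)/(16πσd²): d = √[L(1−A)/(16πσT_eq⁴)].
d = √[1.72×10²⁶ × 0.89 / (16π × 5.67×10⁻⁸ × (284)⁴)] = 9.09×10¹⁰ m = 0.608 AU.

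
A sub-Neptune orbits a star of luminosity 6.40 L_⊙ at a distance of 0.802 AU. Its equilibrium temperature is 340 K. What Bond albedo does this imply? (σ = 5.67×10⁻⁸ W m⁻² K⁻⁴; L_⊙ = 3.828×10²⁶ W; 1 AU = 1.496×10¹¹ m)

d = 0.802 AU = 1.20×10¹¹ m.
L = 6.40 × 3.828×10²⁶ = 2.45×10²⁷ W.
Flux: S = L/(4πd²) = 2.45×10²⁷/(4π×(1.20×10¹¹)²) = 1.35×10⁴ W m⁻².
From T_eq⁴ = S(1−A)/(4σ): 1−A = 4σT_eq⁴/S.
1−A = 4 × 5.67×10⁻⁸ × (340)⁴ / 1.35×10⁴ = 0.224.

A ≈ 0.78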